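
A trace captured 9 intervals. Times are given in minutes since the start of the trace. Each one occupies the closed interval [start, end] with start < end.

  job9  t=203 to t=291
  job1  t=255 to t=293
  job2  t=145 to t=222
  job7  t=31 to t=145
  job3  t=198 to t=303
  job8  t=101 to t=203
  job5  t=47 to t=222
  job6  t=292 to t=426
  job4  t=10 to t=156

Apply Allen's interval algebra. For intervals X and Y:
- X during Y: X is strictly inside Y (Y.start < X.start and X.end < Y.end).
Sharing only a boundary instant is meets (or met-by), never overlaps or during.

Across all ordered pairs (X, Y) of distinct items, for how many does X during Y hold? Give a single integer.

4

Checking all 72 ordered pairs for relation 'during'; matching pairs in alphabetical order:
(job1, job3): job1 during job3 ✓
(job7, job4): job7 during job4 ✓
(job8, job5): job8 during job5 ✓
(job9, job3): job9 during job3 ✓
Count: 4.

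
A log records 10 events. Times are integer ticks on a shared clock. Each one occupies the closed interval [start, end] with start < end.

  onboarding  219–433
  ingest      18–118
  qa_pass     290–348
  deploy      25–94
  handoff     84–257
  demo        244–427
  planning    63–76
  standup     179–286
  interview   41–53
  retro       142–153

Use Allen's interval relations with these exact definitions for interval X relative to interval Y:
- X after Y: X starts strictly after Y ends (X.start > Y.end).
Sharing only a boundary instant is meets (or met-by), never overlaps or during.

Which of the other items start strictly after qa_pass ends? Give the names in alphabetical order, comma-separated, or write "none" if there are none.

Target qa_pass = [290, 348].
demo [244, 427] → contains → no.
deploy [25, 94] → before → no.
handoff [84, 257] → before → no.
ingest [18, 118] → before → no.
interview [41, 53] → before → no.
onboarding [219, 433] → contains → no.
planning [63, 76] → before → no.
retro [142, 153] → before → no.
standup [179, 286] → before → no.
Result: none.

none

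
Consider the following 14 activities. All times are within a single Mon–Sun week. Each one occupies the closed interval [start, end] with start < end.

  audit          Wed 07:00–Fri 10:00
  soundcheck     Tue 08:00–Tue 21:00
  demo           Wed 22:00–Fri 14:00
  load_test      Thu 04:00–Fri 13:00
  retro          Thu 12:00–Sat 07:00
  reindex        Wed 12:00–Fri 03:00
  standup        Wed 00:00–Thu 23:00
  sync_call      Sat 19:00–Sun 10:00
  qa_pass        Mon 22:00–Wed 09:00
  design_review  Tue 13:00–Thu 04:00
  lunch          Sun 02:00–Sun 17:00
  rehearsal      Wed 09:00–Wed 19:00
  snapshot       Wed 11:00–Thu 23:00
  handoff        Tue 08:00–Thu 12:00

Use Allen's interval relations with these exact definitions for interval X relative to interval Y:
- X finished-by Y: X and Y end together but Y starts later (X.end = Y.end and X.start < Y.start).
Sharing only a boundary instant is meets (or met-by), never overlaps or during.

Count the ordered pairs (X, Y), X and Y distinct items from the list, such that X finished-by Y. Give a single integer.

1

Checking all 182 ordered pairs for relation 'finished-by'; matching pairs in alphabetical order:
(standup, snapshot): standup finished-by snapshot ✓
Count: 1.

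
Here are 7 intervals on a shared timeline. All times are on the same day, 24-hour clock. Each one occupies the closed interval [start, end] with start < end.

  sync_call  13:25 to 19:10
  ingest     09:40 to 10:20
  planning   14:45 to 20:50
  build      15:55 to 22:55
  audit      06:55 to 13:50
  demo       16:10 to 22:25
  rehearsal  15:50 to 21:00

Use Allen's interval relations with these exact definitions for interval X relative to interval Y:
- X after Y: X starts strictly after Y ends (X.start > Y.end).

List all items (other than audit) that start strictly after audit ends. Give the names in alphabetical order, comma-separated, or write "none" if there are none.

build, demo, planning, rehearsal

Target audit = [06:55, 13:50].
build [15:55, 22:55] → after → yes.
demo [16:10, 22:25] → after → yes.
ingest [09:40, 10:20] → during → no.
planning [14:45, 20:50] → after → yes.
rehearsal [15:50, 21:00] → after → yes.
sync_call [13:25, 19:10] → overlapped-by → no.
Result: build, demo, planning, rehearsal.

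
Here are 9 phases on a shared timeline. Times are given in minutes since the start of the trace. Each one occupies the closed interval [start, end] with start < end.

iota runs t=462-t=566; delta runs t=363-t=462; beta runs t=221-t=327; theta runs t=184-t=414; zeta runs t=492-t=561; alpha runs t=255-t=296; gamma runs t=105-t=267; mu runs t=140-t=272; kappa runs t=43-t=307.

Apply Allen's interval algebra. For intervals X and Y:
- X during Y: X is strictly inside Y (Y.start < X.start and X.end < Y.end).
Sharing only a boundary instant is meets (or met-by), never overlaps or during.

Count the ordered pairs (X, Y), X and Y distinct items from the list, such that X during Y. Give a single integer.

7

Checking all 72 ordered pairs for relation 'during'; matching pairs in alphabetical order:
(alpha, beta): alpha during beta ✓
(alpha, kappa): alpha during kappa ✓
(alpha, theta): alpha during theta ✓
(beta, theta): beta during theta ✓
(gamma, kappa): gamma during kappa ✓
(mu, kappa): mu during kappa ✓
(zeta, iota): zeta during iota ✓
Count: 7.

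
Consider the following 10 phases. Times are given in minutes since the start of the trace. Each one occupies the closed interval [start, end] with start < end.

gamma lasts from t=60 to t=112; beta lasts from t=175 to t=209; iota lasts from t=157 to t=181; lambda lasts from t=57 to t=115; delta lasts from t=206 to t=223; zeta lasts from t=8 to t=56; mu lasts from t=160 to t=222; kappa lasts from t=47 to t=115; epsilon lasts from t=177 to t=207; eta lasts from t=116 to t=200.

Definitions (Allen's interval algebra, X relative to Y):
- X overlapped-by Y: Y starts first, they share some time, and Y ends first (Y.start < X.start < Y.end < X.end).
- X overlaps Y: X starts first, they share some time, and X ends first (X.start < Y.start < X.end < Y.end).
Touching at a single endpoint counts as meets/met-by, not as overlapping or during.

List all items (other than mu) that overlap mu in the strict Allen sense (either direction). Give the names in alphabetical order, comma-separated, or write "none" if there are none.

Target mu = [t=160, t=222].
beta [t=175, t=209] → during → no.
delta [t=206, t=223] → overlapped-by → yes.
epsilon [t=177, t=207] → during → no.
eta [t=116, t=200] → overlaps → yes.
gamma [t=60, t=112] → before → no.
iota [t=157, t=181] → overlaps → yes.
kappa [t=47, t=115] → before → no.
lambda [t=57, t=115] → before → no.
zeta [t=8, t=56] → before → no.
Result: delta, eta, iota.

delta, eta, iota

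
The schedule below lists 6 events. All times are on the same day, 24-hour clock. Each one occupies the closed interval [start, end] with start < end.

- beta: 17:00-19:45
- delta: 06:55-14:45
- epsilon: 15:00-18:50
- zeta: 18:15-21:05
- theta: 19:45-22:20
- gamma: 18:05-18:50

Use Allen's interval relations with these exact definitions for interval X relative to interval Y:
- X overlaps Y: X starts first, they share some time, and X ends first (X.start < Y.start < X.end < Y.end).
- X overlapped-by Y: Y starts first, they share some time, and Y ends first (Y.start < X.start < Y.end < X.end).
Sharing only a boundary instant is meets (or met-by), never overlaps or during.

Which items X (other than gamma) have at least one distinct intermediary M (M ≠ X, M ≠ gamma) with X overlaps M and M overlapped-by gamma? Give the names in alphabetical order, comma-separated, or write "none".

Target gamma = [18:05, 18:50].
Intermediaries M with M overlapped-by gamma: zeta.
Via zeta — items with X overlaps zeta: beta, epsilon.
Union: beta, epsilon.

beta, epsilon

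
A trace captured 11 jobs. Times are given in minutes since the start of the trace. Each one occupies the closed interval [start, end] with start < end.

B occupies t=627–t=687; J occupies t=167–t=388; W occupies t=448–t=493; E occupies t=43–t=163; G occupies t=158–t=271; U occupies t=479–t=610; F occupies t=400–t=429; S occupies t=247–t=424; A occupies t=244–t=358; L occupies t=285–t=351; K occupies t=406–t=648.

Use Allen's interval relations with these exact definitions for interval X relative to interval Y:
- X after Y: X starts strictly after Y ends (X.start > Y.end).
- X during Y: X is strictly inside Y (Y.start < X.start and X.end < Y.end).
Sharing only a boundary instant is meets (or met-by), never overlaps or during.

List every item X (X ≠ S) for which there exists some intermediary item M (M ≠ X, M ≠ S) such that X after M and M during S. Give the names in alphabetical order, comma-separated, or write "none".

Target S = [t=247, t=424].
Intermediaries M with M during S: L.
Via L — items with X after L: B, F, K, U, W.
Union: B, F, K, U, W.

B, F, K, U, W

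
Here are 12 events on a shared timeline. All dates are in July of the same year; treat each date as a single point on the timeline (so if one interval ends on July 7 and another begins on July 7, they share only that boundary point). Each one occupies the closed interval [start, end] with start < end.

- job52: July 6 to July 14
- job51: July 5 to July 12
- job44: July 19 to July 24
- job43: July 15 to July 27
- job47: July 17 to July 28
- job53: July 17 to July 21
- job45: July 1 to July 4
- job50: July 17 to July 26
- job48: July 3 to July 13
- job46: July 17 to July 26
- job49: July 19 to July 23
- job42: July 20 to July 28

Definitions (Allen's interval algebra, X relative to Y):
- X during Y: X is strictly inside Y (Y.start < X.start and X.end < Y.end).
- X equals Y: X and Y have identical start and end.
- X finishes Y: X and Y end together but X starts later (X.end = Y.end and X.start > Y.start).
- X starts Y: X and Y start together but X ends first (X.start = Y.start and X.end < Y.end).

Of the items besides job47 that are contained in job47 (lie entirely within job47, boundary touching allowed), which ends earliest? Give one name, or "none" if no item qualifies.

Target job47 = [July 17, July 28].
job42 [July 20, July 28] → finishes → candidate.
job43 [July 15, July 27] → overlaps → excluded.
job44 [July 19, July 24] → during → candidate.
job45 [July 1, July 4] → before → excluded.
job46 [July 17, July 26] → starts → candidate.
job48 [July 3, July 13] → before → excluded.
job49 [July 19, July 23] → during → candidate.
job50 [July 17, July 26] → starts → candidate.
job51 [July 5, July 12] → before → excluded.
job52 [July 6, July 14] → before → excluded.
job53 [July 17, July 21] → starts → candidate.
Among candidates, earliest end is July 21 → job53.

job53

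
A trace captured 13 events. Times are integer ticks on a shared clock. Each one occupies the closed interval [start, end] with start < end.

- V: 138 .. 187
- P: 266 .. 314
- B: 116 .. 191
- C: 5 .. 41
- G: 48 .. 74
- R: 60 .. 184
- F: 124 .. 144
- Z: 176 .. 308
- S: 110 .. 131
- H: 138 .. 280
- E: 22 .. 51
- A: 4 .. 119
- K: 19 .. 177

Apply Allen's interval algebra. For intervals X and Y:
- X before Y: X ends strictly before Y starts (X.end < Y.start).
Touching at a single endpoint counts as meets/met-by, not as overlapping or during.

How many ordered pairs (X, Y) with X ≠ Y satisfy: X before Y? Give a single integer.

Checking all 156 ordered pairs for relation 'before'; matching pairs in alphabetical order:
(A, F): A before F ✓
(A, H): A before H ✓
(A, P): A before P ✓
(A, V): A before V ✓
(A, Z): A before Z ✓
(B, P): B before P ✓
(C, B): C before B ✓
(C, F): C before F ✓
(C, G): C before G ✓
(C, H): C before H ✓
(C, P): C before P ✓
(C, R): C before R ✓
(C, S): C before S ✓
(C, V): C before V ✓
(C, Z): C before Z ✓
(E, B): E before B ✓
(E, F): E before F ✓
(E, H): E before H ✓
(E, P): E before P ✓
(E, R): E before R ✓
(E, S): E before S ✓
(E, V): E before V ✓
(E, Z): E before Z ✓
(F, P): F before P ✓
... plus 15 further pairs not listed.
Count: 39.

39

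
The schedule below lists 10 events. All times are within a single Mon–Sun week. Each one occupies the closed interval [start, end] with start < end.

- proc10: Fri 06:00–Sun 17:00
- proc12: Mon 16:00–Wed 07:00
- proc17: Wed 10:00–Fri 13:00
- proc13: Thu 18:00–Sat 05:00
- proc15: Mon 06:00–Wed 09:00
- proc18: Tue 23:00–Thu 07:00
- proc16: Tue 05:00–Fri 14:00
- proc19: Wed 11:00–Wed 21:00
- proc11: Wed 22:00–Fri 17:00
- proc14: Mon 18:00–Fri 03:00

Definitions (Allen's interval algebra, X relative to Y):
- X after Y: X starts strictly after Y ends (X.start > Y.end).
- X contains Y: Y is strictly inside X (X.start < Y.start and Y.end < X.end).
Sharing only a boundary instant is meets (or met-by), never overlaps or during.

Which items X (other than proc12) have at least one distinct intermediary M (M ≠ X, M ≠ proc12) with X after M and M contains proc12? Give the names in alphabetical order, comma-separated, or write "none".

proc10, proc11, proc13, proc17, proc19

Target proc12 = [Mon 16:00, Wed 07:00].
Intermediaries M with M contains proc12: proc15.
Via proc15 — items with X after proc15: proc10, proc11, proc13, proc17, proc19.
Union: proc10, proc11, proc13, proc17, proc19.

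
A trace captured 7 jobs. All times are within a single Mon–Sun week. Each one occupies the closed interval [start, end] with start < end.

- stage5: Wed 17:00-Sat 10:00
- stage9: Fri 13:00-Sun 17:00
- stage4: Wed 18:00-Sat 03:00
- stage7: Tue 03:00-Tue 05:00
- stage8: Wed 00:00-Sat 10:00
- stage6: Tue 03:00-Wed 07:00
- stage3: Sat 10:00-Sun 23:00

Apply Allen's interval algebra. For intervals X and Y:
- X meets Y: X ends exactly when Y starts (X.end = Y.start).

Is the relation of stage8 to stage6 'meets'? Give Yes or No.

No

stage8 = [Wed 00:00, Sat 10:00], stage6 = [Tue 03:00, Wed 07:00].
Actual relation of stage8 to stage6: overlapped-by.
Asked whether 'meets' holds → No.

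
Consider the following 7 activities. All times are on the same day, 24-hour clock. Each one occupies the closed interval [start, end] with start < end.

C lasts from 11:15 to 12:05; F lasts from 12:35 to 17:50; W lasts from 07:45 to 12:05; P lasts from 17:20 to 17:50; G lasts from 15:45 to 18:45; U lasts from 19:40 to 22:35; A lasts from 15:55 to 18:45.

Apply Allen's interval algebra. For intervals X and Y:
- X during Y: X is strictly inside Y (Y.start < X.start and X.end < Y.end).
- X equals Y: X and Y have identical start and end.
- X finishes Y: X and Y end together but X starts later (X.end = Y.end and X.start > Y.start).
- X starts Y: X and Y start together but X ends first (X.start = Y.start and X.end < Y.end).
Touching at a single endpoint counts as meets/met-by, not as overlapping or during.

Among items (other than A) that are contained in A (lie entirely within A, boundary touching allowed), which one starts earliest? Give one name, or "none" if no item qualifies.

Target A = [15:55, 18:45].
C [11:15, 12:05] → before → excluded.
F [12:35, 17:50] → overlaps → excluded.
G [15:45, 18:45] → finished-by → excluded.
P [17:20, 17:50] → during → candidate.
U [19:40, 22:35] → after → excluded.
W [07:45, 12:05] → before → excluded.
Among candidates, earliest start is 17:20 → P.

P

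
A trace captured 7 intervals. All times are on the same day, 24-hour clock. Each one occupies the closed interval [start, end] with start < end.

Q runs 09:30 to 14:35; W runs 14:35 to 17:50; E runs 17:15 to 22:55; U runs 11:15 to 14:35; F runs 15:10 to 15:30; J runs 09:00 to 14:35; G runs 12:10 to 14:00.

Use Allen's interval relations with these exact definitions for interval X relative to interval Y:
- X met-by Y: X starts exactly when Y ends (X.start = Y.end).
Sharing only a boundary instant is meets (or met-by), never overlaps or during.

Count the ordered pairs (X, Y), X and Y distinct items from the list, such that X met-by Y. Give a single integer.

Checking all 42 ordered pairs for relation 'met-by'; matching pairs in alphabetical order:
(W, J): W met-by J ✓
(W, Q): W met-by Q ✓
(W, U): W met-by U ✓
Count: 3.

3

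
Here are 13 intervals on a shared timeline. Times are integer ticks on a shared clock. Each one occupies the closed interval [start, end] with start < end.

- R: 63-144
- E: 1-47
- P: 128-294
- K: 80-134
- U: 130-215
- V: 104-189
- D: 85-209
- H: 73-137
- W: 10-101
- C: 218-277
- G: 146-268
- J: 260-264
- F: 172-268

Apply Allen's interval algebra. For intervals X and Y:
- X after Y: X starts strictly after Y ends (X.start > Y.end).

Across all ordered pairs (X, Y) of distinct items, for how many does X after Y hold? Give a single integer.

36

Checking all 156 ordered pairs for relation 'after'; matching pairs in alphabetical order:
(C, D): C after D ✓
(C, E): C after E ✓
(C, H): C after H ✓
(C, K): C after K ✓
(C, R): C after R ✓
(C, U): C after U ✓
(C, V): C after V ✓
(C, W): C after W ✓
(D, E): D after E ✓
(F, E): F after E ✓
(F, H): F after H ✓
(F, K): F after K ✓
(F, R): F after R ✓
(F, W): F after W ✓
(G, E): G after E ✓
(G, H): G after H ✓
(G, K): G after K ✓
(G, R): G after R ✓
(G, W): G after W ✓
(H, E): H after E ✓
(J, D): J after D ✓
(J, E): J after E ✓
(J, H): J after H ✓
(J, K): J after K ✓
... plus 12 further pairs not listed.
Count: 36.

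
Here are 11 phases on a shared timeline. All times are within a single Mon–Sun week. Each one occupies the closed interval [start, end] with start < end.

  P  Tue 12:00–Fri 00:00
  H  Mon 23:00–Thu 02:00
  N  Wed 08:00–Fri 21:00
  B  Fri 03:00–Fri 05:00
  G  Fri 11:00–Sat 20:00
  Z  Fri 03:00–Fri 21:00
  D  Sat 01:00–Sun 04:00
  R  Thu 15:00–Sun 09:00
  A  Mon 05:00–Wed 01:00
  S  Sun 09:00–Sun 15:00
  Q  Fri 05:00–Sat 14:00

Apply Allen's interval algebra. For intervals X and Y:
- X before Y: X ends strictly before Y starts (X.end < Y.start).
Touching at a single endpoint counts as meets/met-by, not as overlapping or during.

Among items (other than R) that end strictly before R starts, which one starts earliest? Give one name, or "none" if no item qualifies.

Target R = [Thu 15:00, Sun 09:00].
A [Mon 05:00, Wed 01:00] → before → candidate.
B [Fri 03:00, Fri 05:00] → during → excluded.
D [Sat 01:00, Sun 04:00] → during → excluded.
G [Fri 11:00, Sat 20:00] → during → excluded.
H [Mon 23:00, Thu 02:00] → before → candidate.
N [Wed 08:00, Fri 21:00] → overlaps → excluded.
P [Tue 12:00, Fri 00:00] → overlaps → excluded.
Q [Fri 05:00, Sat 14:00] → during → excluded.
S [Sun 09:00, Sun 15:00] → met-by → excluded.
Z [Fri 03:00, Fri 21:00] → during → excluded.
Among candidates, earliest start is Mon 05:00 → A.

A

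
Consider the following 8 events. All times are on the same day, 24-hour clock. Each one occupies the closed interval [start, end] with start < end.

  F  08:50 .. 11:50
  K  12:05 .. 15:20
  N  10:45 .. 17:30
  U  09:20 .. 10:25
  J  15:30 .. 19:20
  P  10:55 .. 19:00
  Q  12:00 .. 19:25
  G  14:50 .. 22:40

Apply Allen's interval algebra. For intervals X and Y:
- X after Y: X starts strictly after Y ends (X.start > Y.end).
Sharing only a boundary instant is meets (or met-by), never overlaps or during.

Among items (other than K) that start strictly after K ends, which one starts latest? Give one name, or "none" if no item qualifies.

Target K = [12:05, 15:20].
F [08:50, 11:50] → before → excluded.
G [14:50, 22:40] → overlapped-by → excluded.
J [15:30, 19:20] → after → candidate.
N [10:45, 17:30] → contains → excluded.
P [10:55, 19:00] → contains → excluded.
Q [12:00, 19:25] → contains → excluded.
U [09:20, 10:25] → before → excluded.
Among candidates, latest start is 15:30 → J.

J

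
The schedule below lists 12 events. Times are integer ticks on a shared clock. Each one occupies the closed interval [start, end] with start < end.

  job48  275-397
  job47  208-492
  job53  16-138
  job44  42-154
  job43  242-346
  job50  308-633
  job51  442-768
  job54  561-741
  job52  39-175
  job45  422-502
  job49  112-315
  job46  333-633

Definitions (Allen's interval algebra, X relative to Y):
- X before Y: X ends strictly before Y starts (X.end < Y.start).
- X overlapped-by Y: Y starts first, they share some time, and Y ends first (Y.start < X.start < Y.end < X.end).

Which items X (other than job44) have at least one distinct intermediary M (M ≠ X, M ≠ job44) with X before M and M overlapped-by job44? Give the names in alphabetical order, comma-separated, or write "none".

none

Target job44 = [42, 154].
Intermediaries M with M overlapped-by job44: job49.
Via job49 — items with X before job49: none.
Union: none.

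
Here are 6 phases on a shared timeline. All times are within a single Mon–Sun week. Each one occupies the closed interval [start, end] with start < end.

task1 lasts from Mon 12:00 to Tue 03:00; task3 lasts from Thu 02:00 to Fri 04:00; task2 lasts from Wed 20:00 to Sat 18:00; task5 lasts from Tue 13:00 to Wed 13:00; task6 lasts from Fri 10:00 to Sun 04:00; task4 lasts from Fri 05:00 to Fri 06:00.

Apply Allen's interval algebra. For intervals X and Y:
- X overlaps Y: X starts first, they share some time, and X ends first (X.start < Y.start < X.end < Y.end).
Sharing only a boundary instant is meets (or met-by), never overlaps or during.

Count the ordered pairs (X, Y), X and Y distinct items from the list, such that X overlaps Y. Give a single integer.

1

Checking all 30 ordered pairs for relation 'overlaps'; matching pairs in alphabetical order:
(task2, task6): task2 overlaps task6 ✓
Count: 1.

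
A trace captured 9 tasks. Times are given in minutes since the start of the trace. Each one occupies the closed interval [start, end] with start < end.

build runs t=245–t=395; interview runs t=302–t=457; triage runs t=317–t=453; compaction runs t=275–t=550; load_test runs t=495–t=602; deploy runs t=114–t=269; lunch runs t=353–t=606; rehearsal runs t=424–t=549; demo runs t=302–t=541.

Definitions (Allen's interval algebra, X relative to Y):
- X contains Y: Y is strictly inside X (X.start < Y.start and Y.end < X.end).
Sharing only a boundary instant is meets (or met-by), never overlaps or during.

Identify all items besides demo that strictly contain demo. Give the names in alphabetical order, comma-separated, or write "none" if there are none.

compaction

Target demo = [t=302, t=541].
build [t=245, t=395] → overlaps → no.
compaction [t=275, t=550] → contains → yes.
deploy [t=114, t=269] → before → no.
interview [t=302, t=457] → starts → no.
load_test [t=495, t=602] → overlapped-by → no.
lunch [t=353, t=606] → overlapped-by → no.
rehearsal [t=424, t=549] → overlapped-by → no.
triage [t=317, t=453] → during → no.
Result: compaction.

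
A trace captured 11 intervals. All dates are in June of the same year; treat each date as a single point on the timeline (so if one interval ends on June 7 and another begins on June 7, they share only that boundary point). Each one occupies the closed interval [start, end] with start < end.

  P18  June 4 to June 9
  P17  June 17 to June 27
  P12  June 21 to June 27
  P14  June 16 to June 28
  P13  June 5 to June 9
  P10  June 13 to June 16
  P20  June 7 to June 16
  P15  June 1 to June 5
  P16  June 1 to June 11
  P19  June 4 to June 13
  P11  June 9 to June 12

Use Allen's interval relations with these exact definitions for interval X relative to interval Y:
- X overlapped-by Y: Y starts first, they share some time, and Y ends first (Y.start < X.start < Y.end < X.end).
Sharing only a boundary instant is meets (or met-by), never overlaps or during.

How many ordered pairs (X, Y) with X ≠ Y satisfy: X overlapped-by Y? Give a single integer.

Checking all 110 ordered pairs for relation 'overlapped-by'; matching pairs in alphabetical order:
(P11, P16): P11 overlapped-by P16 ✓
(P18, P15): P18 overlapped-by P15 ✓
(P19, P15): P19 overlapped-by P15 ✓
(P19, P16): P19 overlapped-by P16 ✓
(P20, P13): P20 overlapped-by P13 ✓
(P20, P16): P20 overlapped-by P16 ✓
(P20, P18): P20 overlapped-by P18 ✓
(P20, P19): P20 overlapped-by P19 ✓
Count: 8.

8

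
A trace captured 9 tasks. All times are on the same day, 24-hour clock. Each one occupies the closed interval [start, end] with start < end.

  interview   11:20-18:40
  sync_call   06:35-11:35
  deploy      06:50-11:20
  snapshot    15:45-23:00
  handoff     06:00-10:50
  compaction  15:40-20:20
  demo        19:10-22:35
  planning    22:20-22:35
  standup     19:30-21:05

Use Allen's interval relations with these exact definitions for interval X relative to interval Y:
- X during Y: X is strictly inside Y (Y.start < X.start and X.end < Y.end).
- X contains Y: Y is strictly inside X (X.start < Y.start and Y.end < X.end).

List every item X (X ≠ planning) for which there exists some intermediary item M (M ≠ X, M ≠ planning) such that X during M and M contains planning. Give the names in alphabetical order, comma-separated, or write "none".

demo, standup

Target planning = [22:20, 22:35].
Intermediaries M with M contains planning: snapshot.
Via snapshot — items with X during snapshot: demo, standup.
Union: demo, standup.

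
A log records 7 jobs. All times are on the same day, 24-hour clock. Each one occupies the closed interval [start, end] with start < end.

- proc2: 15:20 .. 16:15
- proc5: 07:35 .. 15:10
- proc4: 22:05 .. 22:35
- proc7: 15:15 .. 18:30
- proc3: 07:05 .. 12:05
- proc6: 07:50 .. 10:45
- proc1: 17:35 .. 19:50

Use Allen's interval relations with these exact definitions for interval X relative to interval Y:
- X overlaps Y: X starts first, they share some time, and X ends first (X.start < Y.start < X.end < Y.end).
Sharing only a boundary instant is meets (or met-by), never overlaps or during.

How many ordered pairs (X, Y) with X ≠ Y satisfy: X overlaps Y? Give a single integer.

Checking all 42 ordered pairs for relation 'overlaps'; matching pairs in alphabetical order:
(proc3, proc5): proc3 overlaps proc5 ✓
(proc7, proc1): proc7 overlaps proc1 ✓
Count: 2.

2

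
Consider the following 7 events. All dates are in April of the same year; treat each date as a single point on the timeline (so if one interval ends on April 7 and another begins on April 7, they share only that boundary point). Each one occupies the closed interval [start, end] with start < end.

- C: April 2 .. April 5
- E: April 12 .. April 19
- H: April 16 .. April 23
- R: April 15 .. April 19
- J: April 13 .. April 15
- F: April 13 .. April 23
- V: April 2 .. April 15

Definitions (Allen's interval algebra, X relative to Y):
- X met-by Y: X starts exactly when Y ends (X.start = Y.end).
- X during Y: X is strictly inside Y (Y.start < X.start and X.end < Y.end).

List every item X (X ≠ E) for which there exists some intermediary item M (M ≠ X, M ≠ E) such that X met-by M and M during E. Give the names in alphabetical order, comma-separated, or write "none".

R

Target E = [April 12, April 19].
Intermediaries M with M during E: J.
Via J — items with X met-by J: R.
Union: R.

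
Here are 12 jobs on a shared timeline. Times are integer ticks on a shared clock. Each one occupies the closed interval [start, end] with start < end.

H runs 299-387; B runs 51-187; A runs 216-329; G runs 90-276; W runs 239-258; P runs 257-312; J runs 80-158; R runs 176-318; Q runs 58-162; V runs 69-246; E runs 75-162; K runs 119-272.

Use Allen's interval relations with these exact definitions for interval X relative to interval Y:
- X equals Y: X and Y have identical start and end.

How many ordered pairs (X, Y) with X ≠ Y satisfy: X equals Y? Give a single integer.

Checking all 132 ordered pairs for relation 'equals'; matching pairs in alphabetical order:
No pair satisfies it.
Count: 0.

0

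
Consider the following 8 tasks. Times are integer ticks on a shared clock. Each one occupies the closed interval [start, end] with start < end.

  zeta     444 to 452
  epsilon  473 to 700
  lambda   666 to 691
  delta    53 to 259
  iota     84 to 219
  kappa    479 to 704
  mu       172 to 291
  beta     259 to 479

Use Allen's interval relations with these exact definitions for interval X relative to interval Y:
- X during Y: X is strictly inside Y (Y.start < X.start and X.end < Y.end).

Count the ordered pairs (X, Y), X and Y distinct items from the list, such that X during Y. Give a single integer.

4

Checking all 56 ordered pairs for relation 'during'; matching pairs in alphabetical order:
(iota, delta): iota during delta ✓
(lambda, epsilon): lambda during epsilon ✓
(lambda, kappa): lambda during kappa ✓
(zeta, beta): zeta during beta ✓
Count: 4.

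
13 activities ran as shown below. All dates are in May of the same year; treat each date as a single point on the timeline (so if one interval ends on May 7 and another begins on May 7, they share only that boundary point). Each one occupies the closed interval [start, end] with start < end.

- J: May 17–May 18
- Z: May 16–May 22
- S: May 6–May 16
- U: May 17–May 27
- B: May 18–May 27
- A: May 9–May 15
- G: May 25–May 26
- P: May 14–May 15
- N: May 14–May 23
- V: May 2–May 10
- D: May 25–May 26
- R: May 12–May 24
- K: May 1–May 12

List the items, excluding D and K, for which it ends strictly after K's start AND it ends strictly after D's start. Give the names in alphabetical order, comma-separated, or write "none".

B, G, U

Conditions: its end is strictly after K's start (X.end > May 1) AND its end is strictly after D's start (X.end > May 25).
A: end May 15 > May 1? ✓; end May 15 > May 25? ✗ → no.
B: end May 27 > May 1? ✓; end May 27 > May 25? ✓ → yes.
G: end May 26 > May 1? ✓; end May 26 > May 25? ✓ → yes.
J: end May 18 > May 1? ✓; end May 18 > May 25? ✗ → no.
N: end May 23 > May 1? ✓; end May 23 > May 25? ✗ → no.
P: end May 15 > May 1? ✓; end May 15 > May 25? ✗ → no.
R: end May 24 > May 1? ✓; end May 24 > May 25? ✗ → no.
S: end May 16 > May 1? ✓; end May 16 > May 25? ✗ → no.
U: end May 27 > May 1? ✓; end May 27 > May 25? ✓ → yes.
V: end May 10 > May 1? ✓; end May 10 > May 25? ✗ → no.
Z: end May 22 > May 1? ✓; end May 22 > May 25? ✗ → no.
Result: B, G, U.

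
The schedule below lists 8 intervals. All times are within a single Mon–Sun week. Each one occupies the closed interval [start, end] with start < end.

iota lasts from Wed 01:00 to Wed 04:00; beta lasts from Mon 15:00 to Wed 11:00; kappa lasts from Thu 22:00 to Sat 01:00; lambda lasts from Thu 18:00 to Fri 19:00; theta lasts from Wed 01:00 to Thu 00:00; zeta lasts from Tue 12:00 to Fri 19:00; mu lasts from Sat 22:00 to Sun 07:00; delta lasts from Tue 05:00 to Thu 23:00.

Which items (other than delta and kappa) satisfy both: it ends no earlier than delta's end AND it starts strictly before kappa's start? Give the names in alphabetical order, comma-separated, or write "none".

Conditions: its end is no earlier than delta's end (X.end >= Thu 23:00) AND its start is strictly before kappa's start (X.start < Thu 22:00).
beta: end Wed 11:00 >= Thu 23:00? ✗; start Mon 15:00 < Thu 22:00? ✓ → no.
iota: end Wed 04:00 >= Thu 23:00? ✗; start Wed 01:00 < Thu 22:00? ✓ → no.
lambda: end Fri 19:00 >= Thu 23:00? ✓; start Thu 18:00 < Thu 22:00? ✓ → yes.
mu: end Sun 07:00 >= Thu 23:00? ✓; start Sat 22:00 < Thu 22:00? ✗ → no.
theta: end Thu 00:00 >= Thu 23:00? ✗; start Wed 01:00 < Thu 22:00? ✓ → no.
zeta: end Fri 19:00 >= Thu 23:00? ✓; start Tue 12:00 < Thu 22:00? ✓ → yes.
Result: lambda, zeta.

lambda, zeta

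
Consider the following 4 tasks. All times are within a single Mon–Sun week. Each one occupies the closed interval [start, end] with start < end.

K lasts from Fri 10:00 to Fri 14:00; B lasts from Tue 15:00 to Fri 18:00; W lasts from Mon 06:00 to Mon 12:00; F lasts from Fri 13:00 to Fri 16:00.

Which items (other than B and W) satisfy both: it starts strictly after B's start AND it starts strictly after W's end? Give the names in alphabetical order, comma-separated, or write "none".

Conditions: its start is strictly after B's start (X.start > Tue 15:00) AND its start is strictly after W's end (X.start > Mon 12:00).
F: start Fri 13:00 > Tue 15:00? ✓; start Fri 13:00 > Mon 12:00? ✓ → yes.
K: start Fri 10:00 > Tue 15:00? ✓; start Fri 10:00 > Mon 12:00? ✓ → yes.
Result: F, K.

F, K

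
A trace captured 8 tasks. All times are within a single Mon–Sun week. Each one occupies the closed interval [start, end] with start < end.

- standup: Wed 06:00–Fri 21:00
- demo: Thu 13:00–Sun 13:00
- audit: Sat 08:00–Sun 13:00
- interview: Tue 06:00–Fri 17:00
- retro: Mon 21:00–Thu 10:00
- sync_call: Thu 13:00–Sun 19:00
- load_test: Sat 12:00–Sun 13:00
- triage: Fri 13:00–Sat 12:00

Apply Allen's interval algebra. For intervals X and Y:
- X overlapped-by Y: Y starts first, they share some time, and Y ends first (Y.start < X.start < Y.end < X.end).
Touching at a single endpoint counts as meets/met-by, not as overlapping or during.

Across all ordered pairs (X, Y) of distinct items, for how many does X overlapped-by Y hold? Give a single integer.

Checking all 56 ordered pairs for relation 'overlapped-by'; matching pairs in alphabetical order:
(audit, triage): audit overlapped-by triage ✓
(demo, interview): demo overlapped-by interview ✓
(demo, standup): demo overlapped-by standup ✓
(interview, retro): interview overlapped-by retro ✓
(standup, interview): standup overlapped-by interview ✓
(standup, retro): standup overlapped-by retro ✓
(sync_call, interview): sync_call overlapped-by interview ✓
(sync_call, standup): sync_call overlapped-by standup ✓
(triage, interview): triage overlapped-by interview ✓
(triage, standup): triage overlapped-by standup ✓
Count: 10.

10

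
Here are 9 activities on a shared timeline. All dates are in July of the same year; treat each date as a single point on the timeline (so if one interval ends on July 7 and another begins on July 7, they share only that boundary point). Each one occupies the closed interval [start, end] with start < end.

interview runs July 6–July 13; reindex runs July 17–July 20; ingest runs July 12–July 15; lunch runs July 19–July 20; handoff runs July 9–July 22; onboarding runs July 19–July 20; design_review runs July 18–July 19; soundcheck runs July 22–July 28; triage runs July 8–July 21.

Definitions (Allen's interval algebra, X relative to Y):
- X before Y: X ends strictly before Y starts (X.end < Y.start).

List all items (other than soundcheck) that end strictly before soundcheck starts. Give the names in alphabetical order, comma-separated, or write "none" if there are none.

design_review, ingest, interview, lunch, onboarding, reindex, triage

Target soundcheck = [July 22, July 28].
design_review [July 18, July 19] → before → yes.
handoff [July 9, July 22] → meets → no.
ingest [July 12, July 15] → before → yes.
interview [July 6, July 13] → before → yes.
lunch [July 19, July 20] → before → yes.
onboarding [July 19, July 20] → before → yes.
reindex [July 17, July 20] → before → yes.
triage [July 8, July 21] → before → yes.
Result: design_review, ingest, interview, lunch, onboarding, reindex, triage.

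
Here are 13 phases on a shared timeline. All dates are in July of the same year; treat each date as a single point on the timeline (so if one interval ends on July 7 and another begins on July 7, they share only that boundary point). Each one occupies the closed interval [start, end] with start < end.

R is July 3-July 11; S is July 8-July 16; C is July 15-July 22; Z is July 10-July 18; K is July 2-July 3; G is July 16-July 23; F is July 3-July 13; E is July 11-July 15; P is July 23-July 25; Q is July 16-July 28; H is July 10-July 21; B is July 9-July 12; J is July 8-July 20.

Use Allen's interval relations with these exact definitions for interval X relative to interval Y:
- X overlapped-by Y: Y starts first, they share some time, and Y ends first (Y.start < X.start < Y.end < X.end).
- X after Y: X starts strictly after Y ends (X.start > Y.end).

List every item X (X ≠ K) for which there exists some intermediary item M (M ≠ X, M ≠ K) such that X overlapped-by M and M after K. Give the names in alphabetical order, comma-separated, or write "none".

C, E, G, H, Q, Z

Target K = [July 2, July 3].
Intermediaries M with M after K: B, C, E, G, H, J, P, Q, S, Z.
Via B — items with X overlapped-by B: E, H, Z.
Via C — items with X overlapped-by C: G, Q.
Via E — items with X overlapped-by E: none.
Via G — items with X overlapped-by G: none.
Via H — items with X overlapped-by H: C, G, Q.
Via J — items with X overlapped-by J: C, G, H, Q.
Via P — items with X overlapped-by P: none.
Via Q — items with X overlapped-by Q: none.
Via S — items with X overlapped-by S: C, H, Z.
Via Z — items with X overlapped-by Z: C, G, Q.
Union: C, E, G, H, Q, Z.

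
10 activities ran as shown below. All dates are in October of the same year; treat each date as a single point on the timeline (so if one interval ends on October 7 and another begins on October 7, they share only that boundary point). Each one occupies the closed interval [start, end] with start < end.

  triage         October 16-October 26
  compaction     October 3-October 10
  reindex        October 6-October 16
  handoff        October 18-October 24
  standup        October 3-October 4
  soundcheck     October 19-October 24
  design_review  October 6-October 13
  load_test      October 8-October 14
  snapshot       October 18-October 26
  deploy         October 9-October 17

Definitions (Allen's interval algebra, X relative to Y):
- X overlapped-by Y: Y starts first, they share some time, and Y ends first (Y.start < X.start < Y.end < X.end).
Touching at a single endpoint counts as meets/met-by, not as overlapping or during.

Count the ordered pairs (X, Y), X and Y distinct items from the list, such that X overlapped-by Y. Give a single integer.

Checking all 90 ordered pairs for relation 'overlapped-by'; matching pairs in alphabetical order:
(deploy, compaction): deploy overlapped-by compaction ✓
(deploy, design_review): deploy overlapped-by design_review ✓
(deploy, load_test): deploy overlapped-by load_test ✓
(deploy, reindex): deploy overlapped-by reindex ✓
(design_review, compaction): design_review overlapped-by compaction ✓
(load_test, compaction): load_test overlapped-by compaction ✓
(load_test, design_review): load_test overlapped-by design_review ✓
(reindex, compaction): reindex overlapped-by compaction ✓
(triage, deploy): triage overlapped-by deploy ✓
Count: 9.

9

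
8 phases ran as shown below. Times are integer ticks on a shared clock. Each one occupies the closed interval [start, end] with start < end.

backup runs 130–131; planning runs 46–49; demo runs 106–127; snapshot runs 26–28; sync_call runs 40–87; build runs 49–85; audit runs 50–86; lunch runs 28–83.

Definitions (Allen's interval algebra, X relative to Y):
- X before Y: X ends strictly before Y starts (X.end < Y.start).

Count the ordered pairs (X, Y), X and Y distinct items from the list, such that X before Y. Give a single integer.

18

Checking all 56 ordered pairs for relation 'before'; matching pairs in alphabetical order:
(audit, backup): audit before backup ✓
(audit, demo): audit before demo ✓
(build, backup): build before backup ✓
(build, demo): build before demo ✓
(demo, backup): demo before backup ✓
(lunch, backup): lunch before backup ✓
(lunch, demo): lunch before demo ✓
(planning, audit): planning before audit ✓
(planning, backup): planning before backup ✓
(planning, demo): planning before demo ✓
(snapshot, audit): snapshot before audit ✓
(snapshot, backup): snapshot before backup ✓
(snapshot, build): snapshot before build ✓
(snapshot, demo): snapshot before demo ✓
(snapshot, planning): snapshot before planning ✓
(snapshot, sync_call): snapshot before sync_call ✓
(sync_call, backup): sync_call before backup ✓
(sync_call, demo): sync_call before demo ✓
Count: 18.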